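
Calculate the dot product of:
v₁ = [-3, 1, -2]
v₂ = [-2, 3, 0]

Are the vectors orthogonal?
9, No

The dot product is the sum of products of corresponding components.
v₁·v₂ = (-3)*(-2) + (1)*(3) + (-2)*(0) = 6 + 3 + 0 = 9.
Two vectors are orthogonal iff their dot product is 0; here the dot product is 9, so the vectors are not orthogonal.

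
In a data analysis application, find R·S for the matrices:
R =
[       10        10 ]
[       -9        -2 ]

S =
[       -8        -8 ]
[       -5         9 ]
RS =
[     -130        10 ]
[       82        54 ]

Matrix multiplication: (RS)[i][j] = sum over k of R[i][k] * S[k][j].
  (RS)[0][0] = (10)*(-8) + (10)*(-5) = -130
  (RS)[0][1] = (10)*(-8) + (10)*(9) = 10
  (RS)[1][0] = (-9)*(-8) + (-2)*(-5) = 82
  (RS)[1][1] = (-9)*(-8) + (-2)*(9) = 54
RS =
[     -130        10 ]
[       82        54 ]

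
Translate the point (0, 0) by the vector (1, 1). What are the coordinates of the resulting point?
(1, 1)

Translation by (1, 1):
x' = 0 + 1 = 1
y' = 0 + 1 = 1
Homogeneous matrix: [[1, 0, 1], [0, 1, 1], [0, 0, 1]]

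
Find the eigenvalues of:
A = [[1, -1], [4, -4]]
λ = -3, 0

Solve det(A - λI) = 0. For a 2×2 matrix this is λ² - (trace)λ + det = 0.
trace(A) = 1 - 4 = -3.
det(A) = (1)*(-4) - (-1)*(4) = -4 + 4 = 0.
Characteristic equation: λ² - (-3)λ + (0) = 0.
Discriminant: (-3)² - 4*(0) = 9 - 0 = 9.
Roots: λ = (-3 ± √9) / 2 = -3, 0.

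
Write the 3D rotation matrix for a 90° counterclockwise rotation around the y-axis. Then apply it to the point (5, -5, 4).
R = [[0, 0, 1], [0, 1, 0], [-1, 0, 0]]; R·(5, -5, 4) = (4, -5, -5)

Rotation matrix for 90° around y-axis:
cos(90°) = 0, sin(90°) = 1
R = [[0, 0, 1], [0, 1, 0], [-1, 0, 0]]
Apply to (5, -5, 4): R·[5, -5, 4]ᵀ = (4, -5, -5)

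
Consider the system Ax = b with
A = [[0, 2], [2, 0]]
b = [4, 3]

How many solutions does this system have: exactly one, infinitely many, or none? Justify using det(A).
Exactly one solution

Compute det(A) = (0)*(0) - (2)*(2) = -4.
Because det(A) ≠ 0, A is invertible and Ax = b has a unique solution for every b (here x = A⁻¹ b).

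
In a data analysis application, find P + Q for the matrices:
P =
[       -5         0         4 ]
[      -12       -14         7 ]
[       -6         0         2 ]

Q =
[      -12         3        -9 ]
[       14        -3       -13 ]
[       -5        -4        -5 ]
P + Q =
[      -17         3        -5 ]
[        2       -17        -6 ]
[      -11        -4        -3 ]

Matrix addition is elementwise: (P+Q)[i][j] = P[i][j] + Q[i][j].
  (P+Q)[0][0] = (-5) + (-12) = -17
  (P+Q)[0][1] = (0) + (3) = 3
  (P+Q)[0][2] = (4) + (-9) = -5
  (P+Q)[1][0] = (-12) + (14) = 2
  (P+Q)[1][1] = (-14) + (-3) = -17
  (P+Q)[1][2] = (7) + (-13) = -6
  (P+Q)[2][0] = (-6) + (-5) = -11
  (P+Q)[2][1] = (0) + (-4) = -4
  (P+Q)[2][2] = (2) + (-5) = -3
P + Q =
[      -17         3        -5 ]
[        2       -17        -6 ]
[      -11        -4        -3 ]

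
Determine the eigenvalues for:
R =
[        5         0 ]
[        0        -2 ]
λ = -2, 5

Solve det(R - λI) = 0. For a 2×2 matrix the characteristic equation is λ² - (trace)λ + det = 0.
trace(R) = a + d = 5 - 2 = 3.
det(R) = a*d - b*c = (5)*(-2) - (0)*(0) = -10 - 0 = -10.
Characteristic equation: λ² - (3)λ + (-10) = 0.
Discriminant = (3)² - 4*(-10) = 9 + 40 = 49.
λ = (3 ± √49) / 2 = (3 ± 7) / 2 = -2, 5.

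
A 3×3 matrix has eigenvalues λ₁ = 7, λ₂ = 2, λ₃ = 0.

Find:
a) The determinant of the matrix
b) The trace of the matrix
det = 0, trace = 9

Two standard eigenvalue identities:
- det(A) equals the product of the eigenvalues (counted with multiplicity).
- trace(A) equals the sum of the eigenvalues.
det(A) = (7)*(2)*(0) = 0.
trace(A) = 7 + 2 + 0 = 9.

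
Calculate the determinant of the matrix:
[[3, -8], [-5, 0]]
-40

For a 2×2 matrix [[a, b], [c, d]], det = ad - bc
det = (3)(0) - (-8)(-5) = 0 - 40 = -40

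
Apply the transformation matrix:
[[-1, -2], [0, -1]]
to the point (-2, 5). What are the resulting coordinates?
(-8, -5)

Matrix multiplication:
[[-1, -2], [0, -1]] × [-2, 5]ᵀ
= [-1×-2 + -2×5, 0×-2 + -1×5]ᵀ
= [-8.0000, -5.0000]ᵀ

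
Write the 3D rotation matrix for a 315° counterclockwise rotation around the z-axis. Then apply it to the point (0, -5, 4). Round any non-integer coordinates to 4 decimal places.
R = [[√2/2, √2/2, 0], [-√2/2, √2/2, 0], [0, 0, 1]]; R·(0, -5, 4) = (-3.5355, -3.5355, 4.0000)

Rotation matrix for 315° around z-axis:
cos(315°) = √2/2, sin(315°) = -√2/2
R = [[√2/2, √2/2, 0], [-√2/2, √2/2, 0], [0, 0, 1]]
Apply to (0, -5, 4): R·[0, -5, 4]ᵀ = (-3.5355, -3.5355, 4.0000)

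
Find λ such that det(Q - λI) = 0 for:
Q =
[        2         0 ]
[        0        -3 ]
λ = -3, 2

Solve det(Q - λI) = 0. For a 2×2 matrix the characteristic equation is λ² - (trace)λ + det = 0.
trace(Q) = a + d = 2 - 3 = -1.
det(Q) = a*d - b*c = (2)*(-3) - (0)*(0) = -6 - 0 = -6.
Characteristic equation: λ² - (-1)λ + (-6) = 0.
Discriminant = (-1)² - 4*(-6) = 1 + 24 = 25.
λ = (-1 ± √25) / 2 = (-1 ± 5) / 2 = -3, 2.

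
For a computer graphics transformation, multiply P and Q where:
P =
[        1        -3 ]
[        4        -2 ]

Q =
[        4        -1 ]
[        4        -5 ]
PQ =
[       -8        14 ]
[        8         6 ]

Matrix multiplication: (PQ)[i][j] = sum over k of P[i][k] * Q[k][j].
  (PQ)[0][0] = (1)*(4) + (-3)*(4) = -8
  (PQ)[0][1] = (1)*(-1) + (-3)*(-5) = 14
  (PQ)[1][0] = (4)*(4) + (-2)*(4) = 8
  (PQ)[1][1] = (4)*(-1) + (-2)*(-5) = 6
PQ =
[       -8        14 ]
[        8         6 ]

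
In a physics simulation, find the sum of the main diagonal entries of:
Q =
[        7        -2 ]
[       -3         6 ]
tr(Q) = 7 + 6 = 13

The trace of a square matrix is the sum of its diagonal entries.
Diagonal entries of Q: Q[0][0] = 7, Q[1][1] = 6.
tr(Q) = 7 + 6 = 13.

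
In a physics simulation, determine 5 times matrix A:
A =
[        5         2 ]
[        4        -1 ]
5A =
[       25        10 ]
[       20        -5 ]

Scalar multiplication is elementwise: (5A)[i][j] = 5 * A[i][j].
  (5A)[0][0] = 5 * (5) = 25
  (5A)[0][1] = 5 * (2) = 10
  (5A)[1][0] = 5 * (4) = 20
  (5A)[1][1] = 5 * (-1) = -5
5A =
[       25        10 ]
[       20        -5 ]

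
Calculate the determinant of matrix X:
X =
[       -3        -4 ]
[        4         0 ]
det(X) = 16

For a 2×2 matrix [[a, b], [c, d]], det = a*d - b*c.
det(X) = (-3)*(0) - (-4)*(4) = 0 + 16 = 16.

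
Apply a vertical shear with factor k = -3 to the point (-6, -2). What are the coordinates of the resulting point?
(-6, 16)

Shear matrix for vertical shear with factor k = -3:
[[1, 0], [-3, 1]]
Result: (-6, -2) → (-6, 16)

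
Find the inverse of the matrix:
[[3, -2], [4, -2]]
[[-1, 1], [-2, 3/2]]

For [[a,b],[c,d]], inverse = (1/det)·[[d,-b],[-c,a]]
det = 3·-2 - -2·4 = 2
Inverse = (1/2)·[[-2, 2], [-4, 3]]
        = [[-1, 1], [-2, 3/2]]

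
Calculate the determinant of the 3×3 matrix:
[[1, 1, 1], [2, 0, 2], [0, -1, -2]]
4

Expansion along first row:
det = 1·det([[0,2],[-1,-2]]) - 1·det([[2,2],[0,-2]]) + 1·det([[2,0],[0,-1]])
    = 1·(0·-2 - 2·-1) - 1·(2·-2 - 2·0) + 1·(2·-1 - 0·0)
    = 1·2 - 1·-4 + 1·-2
    = 2 + 4 + -2 = 4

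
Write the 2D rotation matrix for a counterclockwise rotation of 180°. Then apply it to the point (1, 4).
R = [[-1, 0], [0, -1]]; R·(1, 4) = (-1, -4)

Rotation matrix formula: R(θ) = [[cos θ, -sin θ], [sin θ, cos θ]]
For θ = 180°:
cos(180°) = -1
sin(180°) = 0
R = [[-1, 0], [0, -1]]
Apply to (1, 4): [-1·1 + (0)·4, 0·1 + -1·4] = (-1, -4)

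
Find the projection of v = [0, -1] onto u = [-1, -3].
[-3/10, -9/10]

The projection of v onto u is proj_u(v) = ((v·u) / (u·u)) · u.
v·u = (0)*(-1) + (-1)*(-3) = 3.
u·u = (-1)*(-1) + (-3)*(-3) = 10.
coefficient = 3 / 10 = 3/10.
proj_u(v) = 3/10 · [-1, -3] = [-3/10, -9/10].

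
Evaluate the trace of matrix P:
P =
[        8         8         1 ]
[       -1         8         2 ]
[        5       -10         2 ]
tr(P) = 8 + 8 + 2 = 18

The trace of a square matrix is the sum of its diagonal entries.
Diagonal entries of P: P[0][0] = 8, P[1][1] = 8, P[2][2] = 2.
tr(P) = 8 + 8 + 2 = 18.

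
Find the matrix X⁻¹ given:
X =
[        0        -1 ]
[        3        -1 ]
det(X) = 3
X⁻¹ =
[     -1/3       1/3 ]
[       -1         0 ]

For a 2×2 matrix X = [[a, b], [c, d]] with det(X) ≠ 0, X⁻¹ = (1/det(X)) * [[d, -b], [-c, a]].
det(X) = (0)*(-1) - (-1)*(3) = 0 + 3 = 3.
X⁻¹ = (1/3) * [[-1, 1], [-3, 0]].
Dividing each entry by 3 and reducing:
X⁻¹ =
[     -1/3       1/3 ]
[       -1         0 ]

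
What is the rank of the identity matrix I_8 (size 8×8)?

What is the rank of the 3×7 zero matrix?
rank(I_8) = 8, rank(0) = 0

The identity I_8 has 8 columns that are the standard basis vectors e_1, …, e_8. These are linearly independent, so all 8 columns are pivots and rank(I_8) = 8.
The 3×7 zero matrix has every entry zero, so every row is the zero row and there are no pivots; rank(0) = 0.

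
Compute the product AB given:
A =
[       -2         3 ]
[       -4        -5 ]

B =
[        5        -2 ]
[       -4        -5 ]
AB =
[      -22       -11 ]
[        0        33 ]

Matrix multiplication: (AB)[i][j] = sum over k of A[i][k] * B[k][j].
  (AB)[0][0] = (-2)*(5) + (3)*(-4) = -22
  (AB)[0][1] = (-2)*(-2) + (3)*(-5) = -11
  (AB)[1][0] = (-4)*(5) + (-5)*(-4) = 0
  (AB)[1][1] = (-4)*(-2) + (-5)*(-5) = 33
AB =
[      -22       -11 ]
[        0        33 ]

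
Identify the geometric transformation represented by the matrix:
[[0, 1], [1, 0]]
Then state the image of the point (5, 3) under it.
reflection across the line y = x; image of (5, 3) is (3, 5)

This is a symmetric orthogonal matrix with determinant -1, which characterizes a reflection in ℝ².
The matrix [[0, 1], [1, 0]] represents: reflection across the line y = x.
Applying it to (5, 3): [0·5 + 1·3, 1·5 + 0·3] = (3, 5).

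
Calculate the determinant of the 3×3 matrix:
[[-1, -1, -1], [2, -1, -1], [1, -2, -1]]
3

Expansion along first row:
det = -1·det([[-1,-1],[-2,-1]]) - -1·det([[2,-1],[1,-1]]) + -1·det([[2,-1],[1,-2]])
    = -1·(-1·-1 - -1·-2) - -1·(2·-1 - -1·1) + -1·(2·-2 - -1·1)
    = -1·-1 - -1·-1 + -1·-3
    = 1 + -1 + 3 = 3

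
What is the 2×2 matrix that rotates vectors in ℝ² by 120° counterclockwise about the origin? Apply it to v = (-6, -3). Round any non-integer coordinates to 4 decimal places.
R = [[-1/2, -√3/2], [√3/2, -1/2]]; R·v = (5.5981, -3.6962)

A counterclockwise rotation by angle θ in ℝ² has matrix R(θ) = [[cos θ, -sin θ], [sin θ, cos θ]].
For θ = 120°: cos θ = -1/2, sin θ = √3/2.
R(120°) = [[-1/2, -√3/2], [√3/2, -1/2]].
R·v = [-1/2·-6 + (-√3/2)·-3, √3/2·-6 + -1/2·-3] = (5.5981, -3.6962).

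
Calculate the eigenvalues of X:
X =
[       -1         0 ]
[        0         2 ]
λ = -1, 2

Solve det(X - λI) = 0. For a 2×2 matrix the characteristic equation is λ² - (trace)λ + det = 0.
trace(X) = a + d = -1 + 2 = 1.
det(X) = a*d - b*c = (-1)*(2) - (0)*(0) = -2 - 0 = -2.
Characteristic equation: λ² - (1)λ + (-2) = 0.
Discriminant = (1)² - 4*(-2) = 1 + 8 = 9.
λ = (1 ± √9) / 2 = (1 ± 3) / 2 = -1, 2.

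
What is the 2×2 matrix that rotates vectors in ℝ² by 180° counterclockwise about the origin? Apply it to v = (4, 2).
R = [[-1, 0], [0, -1]]; R·v = (-4, -2)

A counterclockwise rotation by angle θ in ℝ² has matrix R(θ) = [[cos θ, -sin θ], [sin θ, cos θ]].
For θ = 180°: cos θ = -1, sin θ = 0.
R(180°) = [[-1, 0], [0, -1]].
R·v = [-1·4 + (0)·2, 0·4 + -1·2] = (-4, -2).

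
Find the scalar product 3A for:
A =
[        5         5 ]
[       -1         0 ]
3A =
[       15        15 ]
[       -3         0 ]

Scalar multiplication is elementwise: (3A)[i][j] = 3 * A[i][j].
  (3A)[0][0] = 3 * (5) = 15
  (3A)[0][1] = 3 * (5) = 15
  (3A)[1][0] = 3 * (-1) = -3
  (3A)[1][1] = 3 * (0) = 0
3A =
[       15        15 ]
[       -3         0 ]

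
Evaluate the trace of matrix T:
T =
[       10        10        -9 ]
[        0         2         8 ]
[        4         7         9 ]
tr(T) = 10 + 2 + 9 = 21

The trace of a square matrix is the sum of its diagonal entries.
Diagonal entries of T: T[0][0] = 10, T[1][1] = 2, T[2][2] = 9.
tr(T) = 10 + 2 + 9 = 21.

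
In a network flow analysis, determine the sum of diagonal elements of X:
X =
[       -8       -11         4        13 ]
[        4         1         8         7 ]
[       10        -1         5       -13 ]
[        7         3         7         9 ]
tr(X) = -8 + 1 + 5 + 9 = 7

The trace of a square matrix is the sum of its diagonal entries.
Diagonal entries of X: X[0][0] = -8, X[1][1] = 1, X[2][2] = 5, X[3][3] = 9.
tr(X) = -8 + 1 + 5 + 9 = 7.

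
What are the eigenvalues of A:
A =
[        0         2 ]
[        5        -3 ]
λ = -5, 2

Solve det(A - λI) = 0. For a 2×2 matrix the characteristic equation is λ² - (trace)λ + det = 0.
trace(A) = a + d = 0 - 3 = -3.
det(A) = a*d - b*c = (0)*(-3) - (2)*(5) = 0 - 10 = -10.
Characteristic equation: λ² - (-3)λ + (-10) = 0.
Discriminant = (-3)² - 4*(-10) = 9 + 40 = 49.
λ = (-3 ± √49) / 2 = (-3 ± 7) / 2 = -5, 2.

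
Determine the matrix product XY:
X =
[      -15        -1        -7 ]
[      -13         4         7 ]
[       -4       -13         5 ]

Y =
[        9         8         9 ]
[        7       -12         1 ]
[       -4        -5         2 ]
XY =
[     -114       -73      -150 ]
[     -117      -187       -99 ]
[     -147        99       -39 ]

Matrix multiplication: (XY)[i][j] = sum over k of X[i][k] * Y[k][j].
  (XY)[0][0] = (-15)*(9) + (-1)*(7) + (-7)*(-4) = -114
  (XY)[0][1] = (-15)*(8) + (-1)*(-12) + (-7)*(-5) = -73
  (XY)[0][2] = (-15)*(9) + (-1)*(1) + (-7)*(2) = -150
  (XY)[1][0] = (-13)*(9) + (4)*(7) + (7)*(-4) = -117
  (XY)[1][1] = (-13)*(8) + (4)*(-12) + (7)*(-5) = -187
  (XY)[1][2] = (-13)*(9) + (4)*(1) + (7)*(2) = -99
  (XY)[2][0] = (-4)*(9) + (-13)*(7) + (5)*(-4) = -147
  (XY)[2][1] = (-4)*(8) + (-13)*(-12) + (5)*(-5) = 99
  (XY)[2][2] = (-4)*(9) + (-13)*(1) + (5)*(2) = -39
XY =
[     -114       -73      -150 ]
[     -117      -187       -99 ]
[     -147        99       -39 ]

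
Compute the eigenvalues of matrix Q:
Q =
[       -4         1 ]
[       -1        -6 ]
λ = -5, -5

Solve det(Q - λI) = 0. For a 2×2 matrix the characteristic equation is λ² - (trace)λ + det = 0.
trace(Q) = a + d = -4 - 6 = -10.
det(Q) = a*d - b*c = (-4)*(-6) - (1)*(-1) = 24 + 1 = 25.
Characteristic equation: λ² - (-10)λ + (25) = 0.
Discriminant = (-10)² - 4*(25) = 100 - 100 = 0.
λ = (-10 ± √0) / 2 = (-10 ± 0) / 2 = -5, -5.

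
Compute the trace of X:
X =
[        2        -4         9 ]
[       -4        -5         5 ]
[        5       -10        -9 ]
tr(X) = 2 - 5 - 9 = -12

The trace of a square matrix is the sum of its diagonal entries.
Diagonal entries of X: X[0][0] = 2, X[1][1] = -5, X[2][2] = -9.
tr(X) = 2 - 5 - 9 = -12.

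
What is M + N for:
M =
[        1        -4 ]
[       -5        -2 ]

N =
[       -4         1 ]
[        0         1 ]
M + N =
[       -3        -3 ]
[       -5        -1 ]

Matrix addition is elementwise: (M+N)[i][j] = M[i][j] + N[i][j].
  (M+N)[0][0] = (1) + (-4) = -3
  (M+N)[0][1] = (-4) + (1) = -3
  (M+N)[1][0] = (-5) + (0) = -5
  (M+N)[1][1] = (-2) + (1) = -1
M + N =
[       -3        -3 ]
[       -5        -1 ]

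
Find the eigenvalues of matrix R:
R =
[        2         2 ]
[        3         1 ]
λ = -1, 4

Solve det(R - λI) = 0. For a 2×2 matrix the characteristic equation is λ² - (trace)λ + det = 0.
trace(R) = a + d = 2 + 1 = 3.
det(R) = a*d - b*c = (2)*(1) - (2)*(3) = 2 - 6 = -4.
Characteristic equation: λ² - (3)λ + (-4) = 0.
Discriminant = (3)² - 4*(-4) = 9 + 16 = 25.
λ = (3 ± √25) / 2 = (3 ± 5) / 2 = -1, 4.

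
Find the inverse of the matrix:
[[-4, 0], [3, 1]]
[[-1/4, 0], [3/4, 1]]

For [[a,b],[c,d]], inverse = (1/det)·[[d,-b],[-c,a]]
det = -4·1 - 0·3 = -4
Inverse = (1/-4)·[[1, 0], [-3, -4]]
        = [[-1/4, 0], [3/4, 1]]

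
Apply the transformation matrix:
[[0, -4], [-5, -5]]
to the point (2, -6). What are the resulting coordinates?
(24, 20)

Matrix multiplication:
[[0, -4], [-5, -5]] × [2, -6]ᵀ
= [0×2 + -4×-6, -5×2 + -5×-6]ᵀ
= [24.0000, 20.0000]ᵀ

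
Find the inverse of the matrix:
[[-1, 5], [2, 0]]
[[0, 1/2], [1/5, 1/10]]

For [[a,b],[c,d]], inverse = (1/det)·[[d,-b],[-c,a]]
det = -1·0 - 5·2 = -10
Inverse = (1/-10)·[[0, -5], [-2, -1]]
        = [[0, 1/2], [1/5, 1/10]]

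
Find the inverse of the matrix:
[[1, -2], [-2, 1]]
[[-1/3, -2/3], [-2/3, -1/3]]

For [[a,b],[c,d]], inverse = (1/det)·[[d,-b],[-c,a]]
det = 1·1 - -2·-2 = -3
Inverse = (1/-3)·[[1, 2], [2, 1]]
        = [[-1/3, -2/3], [-2/3, -1/3]]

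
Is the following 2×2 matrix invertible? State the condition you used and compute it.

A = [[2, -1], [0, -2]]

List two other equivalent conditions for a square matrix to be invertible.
Yes, invertible; det(A) = -4 ≠ 0. Equivalent conditions: rank(A) = 2; Ax = 0 has only the trivial solution; 0 is not an eigenvalue; the columns of A are linearly independent.

To check invertibility, compute det(A).
The given matrix is triangular, so det(A) equals the product of its diagonal entries = -4 ≠ 0.
Since det(A) ≠ 0, A is invertible.
Equivalent conditions for a square matrix A to be invertible:
- rank(A) = 2 (full rank).
- The homogeneous system Ax = 0 has only the trivial solution x = 0.
- 0 is not an eigenvalue of A.
- The columns (equivalently rows) of A are linearly independent.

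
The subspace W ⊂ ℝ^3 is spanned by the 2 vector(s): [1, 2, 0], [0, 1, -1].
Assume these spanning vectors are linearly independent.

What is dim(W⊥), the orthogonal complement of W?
dim(W⊥) = 1

For any subspace W of ℝ^n, dim(W) + dim(W⊥) = n (the whole-space dimension).
Here the given 2 vectors are linearly independent, so dim(W) = 2.
Thus dim(W⊥) = n - dim(W) = 3 - 2 = 1.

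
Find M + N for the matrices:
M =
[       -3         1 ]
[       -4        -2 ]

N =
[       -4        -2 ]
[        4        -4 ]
M + N =
[       -7        -1 ]
[        0        -6 ]

Matrix addition is elementwise: (M+N)[i][j] = M[i][j] + N[i][j].
  (M+N)[0][0] = (-3) + (-4) = -7
  (M+N)[0][1] = (1) + (-2) = -1
  (M+N)[1][0] = (-4) + (4) = 0
  (M+N)[1][1] = (-2) + (-4) = -6
M + N =
[       -7        -1 ]
[        0        -6 ]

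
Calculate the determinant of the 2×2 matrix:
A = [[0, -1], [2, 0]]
2

For A = [[a, b], [c, d]], det(A) = a*d - b*c.
det(A) = (0)*(0) - (-1)*(2) = 0 - -2 = 2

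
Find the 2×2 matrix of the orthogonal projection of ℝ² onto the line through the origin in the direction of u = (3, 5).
[[9/34, 15/34], [15/34, 25/34]]

The orthogonal projection onto the line spanned by a nonzero vector u = (a, b) has matrix P = (u uᵀ) / (uᵀ u) = (1/(a² + b²)) · [[a², ab], [ab, b²]].
Here u = (3, 5), so a² + b² = 9 + 25 = 34.
P = (1/34) · [[9, 15], [15, 25]] = [[9/34, 15/34], [15/34, 25/34]].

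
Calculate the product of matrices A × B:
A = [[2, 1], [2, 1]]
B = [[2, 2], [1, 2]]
[[5, 6], [5, 6]]

Matrix multiplication:
C[0][0] = 2×2 + 1×1 = 5
C[0][1] = 2×2 + 1×2 = 6
C[1][0] = 2×2 + 1×1 = 5
C[1][1] = 2×2 + 1×2 = 6
Result: [[5, 6], [5, 6]]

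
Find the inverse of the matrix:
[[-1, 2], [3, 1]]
[[-1/7, 2/7], [3/7, 1/7]]

For [[a,b],[c,d]], inverse = (1/det)·[[d,-b],[-c,a]]
det = -1·1 - 2·3 = -7
Inverse = (1/-7)·[[1, -2], [-3, -1]]
        = [[-1/7, 2/7], [3/7, 1/7]]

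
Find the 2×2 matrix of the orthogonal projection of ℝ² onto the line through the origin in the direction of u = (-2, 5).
[[4/29, -10/29], [-10/29, 25/29]]

The orthogonal projection onto the line spanned by a nonzero vector u = (a, b) has matrix P = (u uᵀ) / (uᵀ u) = (1/(a² + b²)) · [[a², ab], [ab, b²]].
Here u = (-2, 5), so a² + b² = 4 + 25 = 29.
P = (1/29) · [[4, -10], [-10, 25]] = [[4/29, -10/29], [-10/29, 25/29]].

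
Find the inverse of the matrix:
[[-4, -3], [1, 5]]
[[-5/17, -3/17], [1/17, 4/17]]

For [[a,b],[c,d]], inverse = (1/det)·[[d,-b],[-c,a]]
det = -4·5 - -3·1 = -17
Inverse = (1/-17)·[[5, 3], [-1, -4]]
        = [[-5/17, -3/17], [1/17, 4/17]]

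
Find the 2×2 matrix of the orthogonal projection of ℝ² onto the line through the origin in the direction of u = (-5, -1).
[[25/26, 5/26], [5/26, 1/26]]

The orthogonal projection onto the line spanned by a nonzero vector u = (a, b) has matrix P = (u uᵀ) / (uᵀ u) = (1/(a² + b²)) · [[a², ab], [ab, b²]].
Here u = (-5, -1), so a² + b² = 25 + 1 = 26.
P = (1/26) · [[25, 5], [5, 1]] = [[25/26, 5/26], [5/26, 1/26]].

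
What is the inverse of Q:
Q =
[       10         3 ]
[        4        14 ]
det(Q) = 128
Q⁻¹ =
[     7/64    -3/128 ]
[    -1/32      5/64 ]

For a 2×2 matrix Q = [[a, b], [c, d]] with det(Q) ≠ 0, Q⁻¹ = (1/det(Q)) * [[d, -b], [-c, a]].
det(Q) = (10)*(14) - (3)*(4) = 140 - 12 = 128.
Q⁻¹ = (1/128) * [[14, -3], [-4, 10]].
Dividing each entry by 128 and reducing:
Q⁻¹ =
[     7/64    -3/128 ]
[    -1/32      5/64 ]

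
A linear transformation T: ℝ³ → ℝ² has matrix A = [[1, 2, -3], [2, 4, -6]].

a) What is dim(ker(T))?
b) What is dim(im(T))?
dim(ker) = 2, dim(im) = 1

Observe that row 2 = 2 × row 1 (so the rows are linearly dependent).
Thus rank(A) = 1 (only one linearly independent row).
dim(im(T)) = rank(A) = 1.
By the rank-nullity theorem applied to T: ℝ³ → ℝ², rank(A) + nullity(A) = 3 (the domain dimension), so dim(ker(T)) = 3 - 1 = 2.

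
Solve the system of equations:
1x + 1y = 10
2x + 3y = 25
x = 5, y = 5

Use elimination (row reduction):
Equation 1: 1x + 1y = 10.
Equation 2: 2x + 3y = 25.
Multiply Eq1 by 2 and Eq2 by 1: 2x + 2y = 20;  2x + 3y = 25.
Subtract: (1)y = 5, so y = 5.
Back-substitute into Eq1: 1x + 1*(5) = 10, so x = 5.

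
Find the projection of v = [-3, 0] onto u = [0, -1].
[0, 0]

The projection of v onto u is proj_u(v) = ((v·u) / (u·u)) · u.
v·u = (-3)*(0) + (0)*(-1) = 0.
u·u = (0)*(0) + (-1)*(-1) = 1.
coefficient = 0 / 1 = 0.
proj_u(v) = 0 · [0, -1] = [0, 0].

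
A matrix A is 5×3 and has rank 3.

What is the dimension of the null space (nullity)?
0

The rank-nullity theorem for an m×n matrix states:
rank(A) + nullity(A) = n (the number of columns).
Here n = 3 and rank(A) = 3, so nullity(A) = 3 - 3 = 0.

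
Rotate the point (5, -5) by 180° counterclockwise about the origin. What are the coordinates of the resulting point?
(-5, 5)

Rotation matrix R(θ) = [[cos θ, -sin θ], [sin θ, cos θ]]; for θ = 180°:
R = [[-1, 0], [0, -1]]
Result: R × [5, -5]ᵀ = [-1·5 + (0)·-5, 0·5 + (-1)·-5]ᵀ = (-5, 5)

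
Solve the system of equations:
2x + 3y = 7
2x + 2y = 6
x = 2, y = 1

Use elimination (row reduction):
Equation 1: 2x + 3y = 7.
Equation 2: 2x + 2y = 6.
Multiply Eq1 by 2 and Eq2 by 2: 4x + 6y = 14;  4x + 4y = 12.
Subtract: (-2)y = -2, so y = 1.
Back-substitute into Eq1: 2x + 3*(1) = 7, so x = 2.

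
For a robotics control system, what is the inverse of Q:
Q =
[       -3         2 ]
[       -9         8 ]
det(Q) = -6
Q⁻¹ =
[     -4/3       1/3 ]
[     -3/2       1/2 ]

For a 2×2 matrix Q = [[a, b], [c, d]] with det(Q) ≠ 0, Q⁻¹ = (1/det(Q)) * [[d, -b], [-c, a]].
det(Q) = (-3)*(8) - (2)*(-9) = -24 + 18 = -6.
Q⁻¹ = (1/-6) * [[8, -2], [9, -3]].
Dividing each entry by -6 and reducing:
Q⁻¹ =
[     -4/3       1/3 ]
[     -3/2       1/2 ]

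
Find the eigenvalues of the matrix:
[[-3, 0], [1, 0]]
λ = -3 and λ = 0

Characteristic equation: det(A - λI) = 0
λ² - (trace)λ + (det) = 0
λ² - (-3)λ + (0) = 0
λ² + 3λ + 0 = 0
Solving: λ = -3, 0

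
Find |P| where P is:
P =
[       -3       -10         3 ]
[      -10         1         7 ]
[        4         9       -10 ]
det(P) = 657

Expand along row 0 (cofactor expansion): det(P) = a*(e*i - f*h) - b*(d*i - f*g) + c*(d*h - e*g), where the 3×3 is [[a, b, c], [d, e, f], [g, h, i]].
Minor M_00 = (1)*(-10) - (7)*(9) = -10 - 63 = -73.
Minor M_01 = (-10)*(-10) - (7)*(4) = 100 - 28 = 72.
Minor M_02 = (-10)*(9) - (1)*(4) = -90 - 4 = -94.
det(P) = (-3)*(-73) - (-10)*(72) + (3)*(-94) = 219 + 720 - 282 = 657.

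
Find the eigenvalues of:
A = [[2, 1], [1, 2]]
λ = 1, 3

Solve det(A - λI) = 0. For a 2×2 matrix this is λ² - (trace)λ + det = 0.
trace(A) = 2 + 2 = 4.
det(A) = (2)*(2) - (1)*(1) = 4 - 1 = 3.
Characteristic equation: λ² - (4)λ + (3) = 0.
Discriminant: (4)² - 4*(3) = 16 - 12 = 4.
Roots: λ = (4 ± √4) / 2 = 1, 3.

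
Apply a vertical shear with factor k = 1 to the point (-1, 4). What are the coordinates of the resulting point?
(-1, 3)

Shear matrix for vertical shear with factor k = 1:
[[1, 0], [1, 1]]
Result: (-1, 4) → (-1, 3)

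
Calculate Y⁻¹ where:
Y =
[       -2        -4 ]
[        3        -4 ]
det(Y) = 20
Y⁻¹ =
[     -1/5       1/5 ]
[    -3/20     -1/10 ]

For a 2×2 matrix Y = [[a, b], [c, d]] with det(Y) ≠ 0, Y⁻¹ = (1/det(Y)) * [[d, -b], [-c, a]].
det(Y) = (-2)*(-4) - (-4)*(3) = 8 + 12 = 20.
Y⁻¹ = (1/20) * [[-4, 4], [-3, -2]].
Dividing each entry by 20 and reducing:
Y⁻¹ =
[     -1/5       1/5 ]
[    -3/20     -1/10 ]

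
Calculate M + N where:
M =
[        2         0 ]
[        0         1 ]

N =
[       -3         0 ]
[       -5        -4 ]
M + N =
[       -1         0 ]
[       -5        -3 ]

Matrix addition is elementwise: (M+N)[i][j] = M[i][j] + N[i][j].
  (M+N)[0][0] = (2) + (-3) = -1
  (M+N)[0][1] = (0) + (0) = 0
  (M+N)[1][0] = (0) + (-5) = -5
  (M+N)[1][1] = (1) + (-4) = -3
M + N =
[       -1         0 ]
[       -5        -3 ]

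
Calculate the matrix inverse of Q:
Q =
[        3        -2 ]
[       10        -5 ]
det(Q) = 5
Q⁻¹ =
[       -1       2/5 ]
[       -2       3/5 ]

For a 2×2 matrix Q = [[a, b], [c, d]] with det(Q) ≠ 0, Q⁻¹ = (1/det(Q)) * [[d, -b], [-c, a]].
det(Q) = (3)*(-5) - (-2)*(10) = -15 + 20 = 5.
Q⁻¹ = (1/5) * [[-5, 2], [-10, 3]].
Dividing each entry by 5 and reducing:
Q⁻¹ =
[       -1       2/5 ]
[       -2       3/5 ]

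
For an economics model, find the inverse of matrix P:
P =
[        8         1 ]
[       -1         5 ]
det(P) = 41
P⁻¹ =
[     5/41     -1/41 ]
[     1/41      8/41 ]

For a 2×2 matrix P = [[a, b], [c, d]] with det(P) ≠ 0, P⁻¹ = (1/det(P)) * [[d, -b], [-c, a]].
det(P) = (8)*(5) - (1)*(-1) = 40 + 1 = 41.
P⁻¹ = (1/41) * [[5, -1], [1, 8]].
Dividing each entry by 41 and reducing:
P⁻¹ =
[     5/41     -1/41 ]
[     1/41      8/41 ]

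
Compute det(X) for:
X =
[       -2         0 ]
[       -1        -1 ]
det(X) = 2

For a 2×2 matrix [[a, b], [c, d]], det = a*d - b*c.
det(X) = (-2)*(-1) - (0)*(-1) = 2 - 0 = 2.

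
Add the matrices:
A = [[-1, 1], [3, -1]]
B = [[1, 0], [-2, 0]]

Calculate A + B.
[[0, 1], [1, -1]]

Add corresponding elements:
(-1)+(1)=0
(1)+(0)=1
(3)+(-2)=1
(-1)+(0)=-1
A + B = [[0, 1], [1, -1]]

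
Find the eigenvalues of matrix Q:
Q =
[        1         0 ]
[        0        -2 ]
λ = -2, 1

Solve det(Q - λI) = 0. For a 2×2 matrix the characteristic equation is λ² - (trace)λ + det = 0.
trace(Q) = a + d = 1 - 2 = -1.
det(Q) = a*d - b*c = (1)*(-2) - (0)*(0) = -2 - 0 = -2.
Characteristic equation: λ² - (-1)λ + (-2) = 0.
Discriminant = (-1)² - 4*(-2) = 1 + 8 = 9.
λ = (-1 ± √9) / 2 = (-1 ± 3) / 2 = -2, 1.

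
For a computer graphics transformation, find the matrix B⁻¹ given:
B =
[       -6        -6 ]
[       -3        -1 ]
det(B) = -12
B⁻¹ =
[     1/12      -1/2 ]
[     -1/4       1/2 ]

For a 2×2 matrix B = [[a, b], [c, d]] with det(B) ≠ 0, B⁻¹ = (1/det(B)) * [[d, -b], [-c, a]].
det(B) = (-6)*(-1) - (-6)*(-3) = 6 - 18 = -12.
B⁻¹ = (1/-12) * [[-1, 6], [3, -6]].
Dividing each entry by -12 and reducing:
B⁻¹ =
[     1/12      -1/2 ]
[     -1/4       1/2 ]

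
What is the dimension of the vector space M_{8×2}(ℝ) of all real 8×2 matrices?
Dimension = 16

A real 8×2 matrix is determined by its 8·2 = 16 independent entries.
A standard basis is {E_ij : 1 ≤ i ≤ 8, 1 ≤ j ≤ 2}, where E_ij has a 1 in position (i, j) and 0 elsewhere — there are 16 such matrices, and they are linearly independent and span M_{8×2}(ℝ).
Therefore dim(M_{8×2}(ℝ)) = 16.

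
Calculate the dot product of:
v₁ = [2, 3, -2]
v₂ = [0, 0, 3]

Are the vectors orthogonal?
-6, No

The dot product is the sum of products of corresponding components.
v₁·v₂ = (2)*(0) + (3)*(0) + (-2)*(3) = 0 + 0 - 6 = -6.
Two vectors are orthogonal iff their dot product is 0; here the dot product is -6, so the vectors are not orthogonal.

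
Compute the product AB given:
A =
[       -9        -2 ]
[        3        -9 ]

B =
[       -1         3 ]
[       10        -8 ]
AB =
[      -11       -11 ]
[      -93        81 ]

Matrix multiplication: (AB)[i][j] = sum over k of A[i][k] * B[k][j].
  (AB)[0][0] = (-9)*(-1) + (-2)*(10) = -11
  (AB)[0][1] = (-9)*(3) + (-2)*(-8) = -11
  (AB)[1][0] = (3)*(-1) + (-9)*(10) = -93
  (AB)[1][1] = (3)*(3) + (-9)*(-8) = 81
AB =
[      -11       -11 ]
[      -93        81 ]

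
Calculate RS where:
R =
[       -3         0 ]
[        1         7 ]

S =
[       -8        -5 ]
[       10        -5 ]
RS =
[       24        15 ]
[       62       -40 ]

Matrix multiplication: (RS)[i][j] = sum over k of R[i][k] * S[k][j].
  (RS)[0][0] = (-3)*(-8) + (0)*(10) = 24
  (RS)[0][1] = (-3)*(-5) + (0)*(-5) = 15
  (RS)[1][0] = (1)*(-8) + (7)*(10) = 62
  (RS)[1][1] = (1)*(-5) + (7)*(-5) = -40
RS =
[       24        15 ]
[       62       -40 ]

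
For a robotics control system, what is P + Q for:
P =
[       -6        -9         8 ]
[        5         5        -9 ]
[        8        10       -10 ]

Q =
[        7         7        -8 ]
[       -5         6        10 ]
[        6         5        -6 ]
P + Q =
[        1        -2         0 ]
[        0        11         1 ]
[       14        15       -16 ]

Matrix addition is elementwise: (P+Q)[i][j] = P[i][j] + Q[i][j].
  (P+Q)[0][0] = (-6) + (7) = 1
  (P+Q)[0][1] = (-9) + (7) = -2
  (P+Q)[0][2] = (8) + (-8) = 0
  (P+Q)[1][0] = (5) + (-5) = 0
  (P+Q)[1][1] = (5) + (6) = 11
  (P+Q)[1][2] = (-9) + (10) = 1
  (P+Q)[2][0] = (8) + (6) = 14
  (P+Q)[2][1] = (10) + (5) = 15
  (P+Q)[2][2] = (-10) + (-6) = -16
P + Q =
[        1        -2         0 ]
[        0        11         1 ]
[       14        15       -16 ]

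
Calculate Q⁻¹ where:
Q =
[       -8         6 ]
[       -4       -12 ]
det(Q) = 120
Q⁻¹ =
[    -1/10     -1/20 ]
[     1/30     -1/15 ]

For a 2×2 matrix Q = [[a, b], [c, d]] with det(Q) ≠ 0, Q⁻¹ = (1/det(Q)) * [[d, -b], [-c, a]].
det(Q) = (-8)*(-12) - (6)*(-4) = 96 + 24 = 120.
Q⁻¹ = (1/120) * [[-12, -6], [4, -8]].
Dividing each entry by 120 and reducing:
Q⁻¹ =
[    -1/10     -1/20 ]
[     1/30     -1/15 ]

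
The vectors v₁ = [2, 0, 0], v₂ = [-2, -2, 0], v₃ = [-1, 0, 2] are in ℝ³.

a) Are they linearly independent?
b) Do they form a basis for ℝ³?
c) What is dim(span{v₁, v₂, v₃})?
Yes independent, yes basis, dim = 3

Stack v₁, v₂, v₃ as rows of a 3×3 matrix.
[[2, 0, 0]; [-2, -2, 0]; [-1, 0, 2]] is already lower triangular with nonzero diagonal entries (2, -2, 2), so its determinant is the product of the diagonal entries, det = (2)·(-2)·(2) = -8 ≠ 0, and the rows are linearly independent.
Three linearly independent vectors in ℝ³ form a basis for ℝ³, so dim(span{v₁,v₂,v₃}) = 3.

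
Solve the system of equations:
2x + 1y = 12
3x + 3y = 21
x = 5, y = 2

Use elimination (row reduction):
Equation 1: 2x + 1y = 12.
Equation 2: 3x + 3y = 21.
Multiply Eq1 by 3 and Eq2 by 2: 6x + 3y = 36;  6x + 6y = 42.
Subtract: (3)y = 6, so y = 2.
Back-substitute into Eq1: 2x + 1*(2) = 12, so x = 5.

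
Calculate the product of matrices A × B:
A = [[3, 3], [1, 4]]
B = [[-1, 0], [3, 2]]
[[6, 6], [11, 8]]

Matrix multiplication:
C[0][0] = 3×-1 + 3×3 = 6
C[0][1] = 3×0 + 3×2 = 6
C[1][0] = 1×-1 + 4×3 = 11
C[1][1] = 1×0 + 4×2 = 8
Result: [[6, 6], [11, 8]]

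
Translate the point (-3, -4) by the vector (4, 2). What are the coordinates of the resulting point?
(1, -2)

Translation by (4, 2):
x' = -3 + 4 = 1
y' = -4 + 2 = -2
Homogeneous matrix: [[1, 0, 4], [0, 1, 2], [0, 0, 1]]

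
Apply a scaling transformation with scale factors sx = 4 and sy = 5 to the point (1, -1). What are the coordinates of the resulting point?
(4, -5)

Scaling matrix:
[[4, 0], [0, 5]]
Result: (1 × 4, -1 × 5) = (4, -5)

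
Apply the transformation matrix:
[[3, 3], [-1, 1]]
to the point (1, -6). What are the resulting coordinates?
(-15, -7)

Matrix multiplication:
[[3, 3], [-1, 1]] × [1, -6]ᵀ
= [3×1 + 3×-6, -1×1 + 1×-6]ᵀ
= [-15.0000, -7.0000]ᵀ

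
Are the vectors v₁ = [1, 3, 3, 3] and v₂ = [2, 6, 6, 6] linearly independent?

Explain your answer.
No, linearly dependent (v₂ = 2·v₁)

Check whether there is a scalar k with v₂ = k·v₁.
Comparing components, k = 2 satisfies 2·[1, 3, 3, 3] = [2, 6, 6, 6].
Since v₂ is a scalar multiple of v₁, the two vectors are linearly dependent.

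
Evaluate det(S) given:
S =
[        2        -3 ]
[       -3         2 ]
det(S) = -5

For a 2×2 matrix [[a, b], [c, d]], det = a*d - b*c.
det(S) = (2)*(2) - (-3)*(-3) = 4 - 9 = -5.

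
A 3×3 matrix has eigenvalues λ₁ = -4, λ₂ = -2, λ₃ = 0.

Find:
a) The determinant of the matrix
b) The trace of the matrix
det = 0, trace = -6

Two standard eigenvalue identities:
- det(A) equals the product of the eigenvalues (counted with multiplicity).
- trace(A) equals the sum of the eigenvalues.
det(A) = (-4)*(-2)*(0) = 0.
trace(A) = -4 - 2 + 0 = -6.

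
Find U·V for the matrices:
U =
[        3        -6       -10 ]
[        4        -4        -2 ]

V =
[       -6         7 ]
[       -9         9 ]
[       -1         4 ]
UV =
[       46       -73 ]
[       14       -16 ]

Matrix multiplication: (UV)[i][j] = sum over k of U[i][k] * V[k][j].
  (UV)[0][0] = (3)*(-6) + (-6)*(-9) + (-10)*(-1) = 46
  (UV)[0][1] = (3)*(7) + (-6)*(9) + (-10)*(4) = -73
  (UV)[1][0] = (4)*(-6) + (-4)*(-9) + (-2)*(-1) = 14
  (UV)[1][1] = (4)*(7) + (-4)*(9) + (-2)*(4) = -16
UV =
[       46       -73 ]
[       14       -16 ]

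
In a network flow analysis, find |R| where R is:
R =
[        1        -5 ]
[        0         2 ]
det(R) = 2

For a 2×2 matrix [[a, b], [c, d]], det = a*d - b*c.
det(R) = (1)*(2) - (-5)*(0) = 2 - 0 = 2.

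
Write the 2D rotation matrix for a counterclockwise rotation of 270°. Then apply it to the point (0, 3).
R = [[0, 1], [-1, 0]]; R·(0, 3) = (3, 0)

Rotation matrix formula: R(θ) = [[cos θ, -sin θ], [sin θ, cos θ]]
For θ = 270°:
cos(270°) = 0
sin(270°) = -1
R = [[0, 1], [-1, 0]]
Apply to (0, 3): [0·0 + (1)·3, -1·0 + 0·3] = (3, 0)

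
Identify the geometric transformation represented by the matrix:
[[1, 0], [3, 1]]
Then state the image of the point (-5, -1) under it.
vertical shear with factor 3; image of (-5, -1) is (-5, -16)

The matrix [[1, 0], [k, 1]] sends (x, y) to (x, 3x + y), leaving the x-coordinate fixed: a vertical shear.
The matrix [[1, 0], [3, 1]] represents: vertical shear with factor 3.
Applying it to (-5, -1): [1·-5 + 0·-1, 3·-5 + 1·-1] = (-5, -16).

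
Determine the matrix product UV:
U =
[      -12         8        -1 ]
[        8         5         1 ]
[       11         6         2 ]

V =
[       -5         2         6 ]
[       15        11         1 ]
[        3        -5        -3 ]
UV =
[      177        69       -61 ]
[       38        66        50 ]
[       41        78        66 ]

Matrix multiplication: (UV)[i][j] = sum over k of U[i][k] * V[k][j].
  (UV)[0][0] = (-12)*(-5) + (8)*(15) + (-1)*(3) = 177
  (UV)[0][1] = (-12)*(2) + (8)*(11) + (-1)*(-5) = 69
  (UV)[0][2] = (-12)*(6) + (8)*(1) + (-1)*(-3) = -61
  (UV)[1][0] = (8)*(-5) + (5)*(15) + (1)*(3) = 38
  (UV)[1][1] = (8)*(2) + (5)*(11) + (1)*(-5) = 66
  (UV)[1][2] = (8)*(6) + (5)*(1) + (1)*(-3) = 50
  (UV)[2][0] = (11)*(-5) + (6)*(15) + (2)*(3) = 41
  (UV)[2][1] = (11)*(2) + (6)*(11) + (2)*(-5) = 78
  (UV)[2][2] = (11)*(6) + (6)*(1) + (2)*(-3) = 66
UV =
[      177        69       -61 ]
[       38        66        50 ]
[       41        78        66 ]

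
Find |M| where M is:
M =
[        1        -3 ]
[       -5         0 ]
det(M) = -15

For a 2×2 matrix [[a, b], [c, d]], det = a*d - b*c.
det(M) = (1)*(0) - (-3)*(-5) = 0 - 15 = -15.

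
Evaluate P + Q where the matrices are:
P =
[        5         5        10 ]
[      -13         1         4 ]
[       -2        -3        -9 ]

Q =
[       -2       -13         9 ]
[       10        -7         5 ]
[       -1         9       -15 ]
P + Q =
[        3        -8        19 ]
[       -3        -6         9 ]
[       -3         6       -24 ]

Matrix addition is elementwise: (P+Q)[i][j] = P[i][j] + Q[i][j].
  (P+Q)[0][0] = (5) + (-2) = 3
  (P+Q)[0][1] = (5) + (-13) = -8
  (P+Q)[0][2] = (10) + (9) = 19
  (P+Q)[1][0] = (-13) + (10) = -3
  (P+Q)[1][1] = (1) + (-7) = -6
  (P+Q)[1][2] = (4) + (5) = 9
  (P+Q)[2][0] = (-2) + (-1) = -3
  (P+Q)[2][1] = (-3) + (9) = 6
  (P+Q)[2][2] = (-9) + (-15) = -24
P + Q =
[        3        -8        19 ]
[       -3        -6         9 ]
[       -3         6       -24 ]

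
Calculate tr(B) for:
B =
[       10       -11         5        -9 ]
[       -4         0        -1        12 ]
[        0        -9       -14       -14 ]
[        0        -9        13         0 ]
tr(B) = 10 + 0 - 14 + 0 = -4

The trace of a square matrix is the sum of its diagonal entries.
Diagonal entries of B: B[0][0] = 10, B[1][1] = 0, B[2][2] = -14, B[3][3] = 0.
tr(B) = 10 + 0 - 14 + 0 = -4.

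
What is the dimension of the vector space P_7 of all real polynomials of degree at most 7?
Dimension = 8

A polynomial of degree at most 7 can be written as a₀ + a₁x + a₂x² + … + a_7x^7, with 8 free coefficients a₀, …, a_7.
The set {1, x, x², …, x^7} is a basis: it spans P_7 (every such polynomial is a linear combination of these) and is linearly independent (a polynomial is zero iff all its coefficients are zero).
Therefore dim(P_7) = 7 + 1 = 8.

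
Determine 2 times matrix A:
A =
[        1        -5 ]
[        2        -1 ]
2A =
[        2       -10 ]
[        4        -2 ]

Scalar multiplication is elementwise: (2A)[i][j] = 2 * A[i][j].
  (2A)[0][0] = 2 * (1) = 2
  (2A)[0][1] = 2 * (-5) = -10
  (2A)[1][0] = 2 * (2) = 4
  (2A)[1][1] = 2 * (-1) = -2
2A =
[        2       -10 ]
[        4        -2 ]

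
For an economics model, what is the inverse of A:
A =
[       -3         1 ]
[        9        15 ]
det(A) = -54
A⁻¹ =
[    -5/18      1/54 ]
[      1/6      1/18 ]

For a 2×2 matrix A = [[a, b], [c, d]] with det(A) ≠ 0, A⁻¹ = (1/det(A)) * [[d, -b], [-c, a]].
det(A) = (-3)*(15) - (1)*(9) = -45 - 9 = -54.
A⁻¹ = (1/-54) * [[15, -1], [-9, -3]].
Dividing each entry by -54 and reducing:
A⁻¹ =
[    -5/18      1/54 ]
[      1/6      1/18 ]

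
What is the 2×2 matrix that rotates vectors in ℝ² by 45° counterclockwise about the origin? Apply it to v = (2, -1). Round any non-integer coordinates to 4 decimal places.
R = [[√2/2, -√2/2], [√2/2, √2/2]]; R·v = (2.1213, 0.7071)

A counterclockwise rotation by angle θ in ℝ² has matrix R(θ) = [[cos θ, -sin θ], [sin θ, cos θ]].
For θ = 45°: cos θ = √2/2, sin θ = √2/2.
R(45°) = [[√2/2, -√2/2], [√2/2, √2/2]].
R·v = [√2/2·2 + (-√2/2)·-1, √2/2·2 + √2/2·-1] = (2.1213, 0.7071).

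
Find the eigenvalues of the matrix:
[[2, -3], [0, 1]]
λ = 1 and λ = 2

Characteristic equation: det(A - λI) = 0
λ² - (trace)λ + (det) = 0
λ² - (3)λ + (2) = 0
λ² - 3λ + 2 = 0
Solving: λ = 1, 2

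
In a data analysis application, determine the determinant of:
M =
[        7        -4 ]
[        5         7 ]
det(M) = 69

For a 2×2 matrix [[a, b], [c, d]], det = a*d - b*c.
det(M) = (7)*(7) - (-4)*(5) = 49 + 20 = 69.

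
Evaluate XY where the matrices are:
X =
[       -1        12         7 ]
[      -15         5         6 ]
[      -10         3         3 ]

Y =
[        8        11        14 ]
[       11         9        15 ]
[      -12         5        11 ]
XY =
[       40       132       243 ]
[     -137       -90       -69 ]
[      -83       -68       -62 ]

Matrix multiplication: (XY)[i][j] = sum over k of X[i][k] * Y[k][j].
  (XY)[0][0] = (-1)*(8) + (12)*(11) + (7)*(-12) = 40
  (XY)[0][1] = (-1)*(11) + (12)*(9) + (7)*(5) = 132
  (XY)[0][2] = (-1)*(14) + (12)*(15) + (7)*(11) = 243
  (XY)[1][0] = (-15)*(8) + (5)*(11) + (6)*(-12) = -137
  (XY)[1][1] = (-15)*(11) + (5)*(9) + (6)*(5) = -90
  (XY)[1][2] = (-15)*(14) + (5)*(15) + (6)*(11) = -69
  (XY)[2][0] = (-10)*(8) + (3)*(11) + (3)*(-12) = -83
  (XY)[2][1] = (-10)*(11) + (3)*(9) + (3)*(5) = -68
  (XY)[2][2] = (-10)*(14) + (3)*(15) + (3)*(11) = -62
XY =
[       40       132       243 ]
[     -137       -90       -69 ]
[      -83       -68       -62 ]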